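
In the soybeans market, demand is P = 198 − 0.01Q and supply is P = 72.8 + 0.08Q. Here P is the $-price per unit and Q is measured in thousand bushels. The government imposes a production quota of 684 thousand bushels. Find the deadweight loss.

Competitive equilibrium: 198 − 0.01Q = 72.8 + 0.08Q → Q* = 1391.1111, P* = 184.0889.
At Q = 684: demand price = 198 − 0.01·684 = 191.16; supply price = 72.8 + 0.08·684 = 127.52.
ΔQ = 1391.1111 − 684 = 707.1111; wedge = 191.16 − 127.52 = 63.64.
DWL = ½ × 707.1111 × 63.64 = $22500.28 thousand.

$22500.28 thousand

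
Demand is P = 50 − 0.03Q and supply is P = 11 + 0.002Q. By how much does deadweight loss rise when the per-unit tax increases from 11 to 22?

5671.875

Competitive equilibrium: 50 − 0.03Q = 11 + 0.002Q → Q* = 1218.75, P* = 13.4375.
For a per-unit tax t: ΔQ = t/0.032, so DWL = ½·t·(t/0.032) = t²/0.064.
At t = 11: DWL = 1890.625. At t = 22: DWL = 7562.5.
Increase = 7562.5 − 1890.625 = 5671.875.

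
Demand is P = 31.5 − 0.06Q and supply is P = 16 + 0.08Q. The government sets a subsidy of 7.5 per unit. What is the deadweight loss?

Competitive equilibrium: 31.5 − 0.06Q = 16 + 0.08Q → Q* = 110.7143, P* = 24.8571.
The subsidy lowers effective supply by 7.5: P = 8.5 + 0.08Q.
New quantity: 31.5 − 0.06Q = 8.5 + 0.08Q → Q' = 164.2857.
Overproduction ΔQ = 164.2857 − 110.7143 = 53.5714; wedge = subsidy = 7.5.
Welfare loss = ½ × 53.5714 × 7.5 = 200.89.

200.89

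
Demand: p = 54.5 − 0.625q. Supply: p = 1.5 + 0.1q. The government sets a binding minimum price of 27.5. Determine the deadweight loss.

Competitive equilibrium: 54.5 − 0.625q = 1.5 + 0.1q → q* = 73.1034, p* = 8.8103.
At the floor p = 27.5, quantity demanded = (54.5 − 27.5)/0.625 = 43.2.
Sellers' marginal cost at q' = 43.2: 1.5 + 0.1·43.2 = 5.82.
Δq = 73.1034 − 43.2 = 29.9034; wedge = 27.5 − 5.82 = 21.68.
DWL = ½ × 29.9034 × 21.68 = 324.15.

324.15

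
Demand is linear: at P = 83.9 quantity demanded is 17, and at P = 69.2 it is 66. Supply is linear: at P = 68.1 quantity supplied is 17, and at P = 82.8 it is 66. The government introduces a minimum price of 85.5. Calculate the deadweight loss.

Demand slope = (69.2 − 83.9)/(66 − 17) = −0.3, so P = 89 − 0.3Q.
Supply slope = (82.8 − 68.1)/(66 − 17) = 0.3, so P = 63 + 0.3Q.
Competitive equilibrium: 89 − 0.3Q = 63 + 0.3Q → Q* = 43.3333, P* = 76.
At the floor P = 85.5, quantity demanded = (89 − 85.5)/0.3 = 11.6667.
Sellers' marginal cost at Q' = 11.6667: 63 + 0.3·11.6667 = 66.5.
ΔQ = 43.3333 − 11.6667 = 31.6666; wedge = 85.5 − 66.5 = 19.
DWL = ½ × 31.6666 × 19 = 300.83.

300.83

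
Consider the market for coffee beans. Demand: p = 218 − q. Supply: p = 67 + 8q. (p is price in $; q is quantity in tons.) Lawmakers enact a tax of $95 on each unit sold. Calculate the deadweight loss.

$501.39

Competitive equilibrium: 218 − q = 67 + 8q → q* = 16.7778, p* = 201.2222.
With the tax, the buyer price exceeds the seller price by 95: (218 − q) − (67 + 8q) = 95 → q' = 6.2222.
Δq = 16.7778 − 6.2222 = 10.5556; the wedge equals the tax, 95.
Welfare loss = ½ × 10.5556 × 95 = $501.39.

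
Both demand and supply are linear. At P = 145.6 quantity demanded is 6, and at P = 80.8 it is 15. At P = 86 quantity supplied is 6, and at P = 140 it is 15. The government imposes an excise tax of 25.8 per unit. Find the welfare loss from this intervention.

Demand slope = (80.8 − 145.6)/(15 − 6) = −7.2, so P = 188.8 − 7.2Q.
Supply slope = (140 − 86)/(15 − 6) = 6, so P = 50 + 6Q.
Competitive equilibrium: 188.8 − 7.2Q = 50 + 6Q → Q* = 10.5152, P* = 113.0909.
With the tax, the buyer price exceeds the seller price by 25.8: (188.8 − 7.2Q) − (50 + 6Q) = 25.8 → Q' = 8.5606.
ΔQ = 10.5152 − 8.5606 = 1.9546; the wedge equals the tax, 25.8.
Deadweight loss = ½ × 1.9546 × 25.8 = 25.21.

25.21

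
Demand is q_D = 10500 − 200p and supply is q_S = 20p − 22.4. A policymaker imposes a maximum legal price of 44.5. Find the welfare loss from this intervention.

In inverse form: demand p = 52.5 − 0.005q, supply p = 1.12 + 0.05q.
Competitive equilibrium: 52.5 − 0.005q = 1.12 + 0.05q → q* = 934.1818, p* = 47.8291.
At the ceiling p = 44.5, quantity supplied = (44.5 − 1.12)/0.05 = 867.6.
Willingness to pay at q' = 867.6: 52.5 − 0.005·867.6 = 48.162.
Δq = 934.1818 − 867.6 = 66.5818; wedge = 48.162 − 44.5 = 3.662.
The triangle = ½ × 66.5818 × 3.662 = 121.91.

121.91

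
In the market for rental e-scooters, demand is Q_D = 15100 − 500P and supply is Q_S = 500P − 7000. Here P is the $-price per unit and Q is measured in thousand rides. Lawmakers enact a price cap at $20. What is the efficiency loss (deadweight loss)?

$2205 thousand

In inverse form: demand P = 30.2 − 0.002Q, supply P = 14 + 0.002Q.
Competitive equilibrium: 30.2 − 0.002Q = 14 + 0.002Q → Q* = 4050, P* = 22.1.
At the ceiling P = 20, quantity supplied = (20 − 14)/0.002 = 3000.
Willingness to pay at Q' = 3000: 30.2 − 0.002·3000 = 24.2.
ΔQ = 4050 − 3000 = 1050; wedge = 24.2 − 20 = 4.2.
Welfare loss = ½ × 1050 × 4.2 = $2205 thousand.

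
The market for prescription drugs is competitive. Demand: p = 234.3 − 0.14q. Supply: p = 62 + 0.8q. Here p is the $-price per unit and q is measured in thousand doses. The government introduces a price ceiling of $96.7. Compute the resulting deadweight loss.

Competitive equilibrium: 234.3 − 0.14q = 62 + 0.8q → q* = 183.2979, p* = 208.6383.
At the ceiling p = 96.7, quantity supplied = (96.7 − 62)/0.8 = 43.375.
Willingness to pay at q' = 43.375: 234.3 − 0.14·43.375 = 228.2275.
Δq = 183.2979 − 43.375 = 139.9229; wedge = 228.2275 − 96.7 = 131.5275.
DWL = ½ × 139.9229 × 131.5275 = $9201.85 thousand.

$9201.85 thousand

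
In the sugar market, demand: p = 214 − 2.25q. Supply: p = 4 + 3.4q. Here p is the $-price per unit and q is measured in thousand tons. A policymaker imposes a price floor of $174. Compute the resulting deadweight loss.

Competitive equilibrium: 214 − 2.25q = 4 + 3.4q → q* = 37.1681, p* = 130.3717.
At the floor p = 174, quantity demanded = (214 − 174)/2.25 = 17.7778.
Sellers' marginal cost at q' = 17.7778: 4 + 3.4·17.7778 = 64.4445.
Δq = 37.1681 − 17.7778 = 19.3903; wedge = 174 − 64.4445 = 109.5555.
Deadweight loss = ½ × 19.3903 × 109.5555 = $1062.16 thousand.

$1062.16 thousand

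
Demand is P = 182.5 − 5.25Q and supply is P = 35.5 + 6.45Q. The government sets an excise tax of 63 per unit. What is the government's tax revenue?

452.31

Competitive equilibrium: 182.5 − 5.25Q = 35.5 + 6.45Q → Q* = 12.5641, P* = 116.5385.
With the tax, the buyer price exceeds the seller price by 63: (182.5 − 5.25Q) − (35.5 + 6.45Q) = 63 → Q' = 7.1795.
Tax revenue = 63 × 7.1795 = 452.31.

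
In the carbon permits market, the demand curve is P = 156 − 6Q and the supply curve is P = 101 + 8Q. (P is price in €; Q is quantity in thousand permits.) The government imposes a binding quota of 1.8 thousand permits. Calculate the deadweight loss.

Competitive equilibrium: 156 − 6Q = 101 + 8Q → Q* = 3.9286, P* = 132.4286.
At Q = 1.8: demand price = 156 − 6·1.8 = 145.2; supply price = 101 + 8·1.8 = 115.4.
ΔQ = 3.9286 − 1.8 = 2.1286; wedge = 145.2 − 115.4 = 29.8.
The triangle = ½ × 2.1286 × 29.8 = €31.72 thousand.

€31.72 thousand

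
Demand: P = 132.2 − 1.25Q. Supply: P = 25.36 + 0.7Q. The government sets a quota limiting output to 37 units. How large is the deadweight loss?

308.56

Competitive equilibrium: 132.2 − 1.25Q = 25.36 + 0.7Q → Q* = 54.7897, P* = 63.7128.
At Q = 37: demand price = 132.2 − 1.25·37 = 85.95; supply price = 25.36 + 0.7·37 = 51.26.
ΔQ = 54.7897 − 37 = 17.7897; wedge = 85.95 − 51.26 = 34.69.
Welfare loss = ½ × 17.7897 × 34.69 = 308.56.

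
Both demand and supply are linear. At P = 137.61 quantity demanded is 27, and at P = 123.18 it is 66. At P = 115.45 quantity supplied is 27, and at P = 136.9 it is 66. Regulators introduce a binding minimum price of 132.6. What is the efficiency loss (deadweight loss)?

51.16

Demand slope = (123.18 − 137.61)/(66 − 27) = −0.37, so P = 147.6 − 0.37Q.
Supply slope = (136.9 − 115.45)/(66 − 27) = 0.55, so P = 100.6 + 0.55Q.
Competitive equilibrium: 147.6 − 0.37Q = 100.6 + 0.55Q → Q* = 51.087, P* = 128.6978.
At the floor P = 132.6, quantity demanded = (147.6 − 132.6)/0.37 = 40.5405.
Sellers' marginal cost at Q' = 40.5405: 100.6 + 0.55·40.5405 = 122.8973.
ΔQ = 51.087 − 40.5405 = 10.5465; wedge = 132.6 − 122.8973 = 9.7027.
The triangle = ½ × 10.5465 × 9.7027 = 51.16.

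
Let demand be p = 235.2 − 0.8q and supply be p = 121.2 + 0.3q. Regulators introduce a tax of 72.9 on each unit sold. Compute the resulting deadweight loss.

Competitive equilibrium: 235.2 − 0.8q = 121.2 + 0.3q → q* = 103.6364, p* = 152.2909.
With the tax, the buyer price exceeds the seller price by 72.9: (235.2 − 0.8q) − (121.2 + 0.3q) = 72.9 → q' = 37.3636.
Δq = 103.6364 − 37.3636 = 66.2728; the wedge equals the tax, 72.9.
Deadweight loss = ½ × 66.2728 × 72.9 = 2415.64.

2415.64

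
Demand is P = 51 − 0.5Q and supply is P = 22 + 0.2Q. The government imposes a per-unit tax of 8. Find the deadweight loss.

45.71

Competitive equilibrium: 51 − 0.5Q = 22 + 0.2Q → Q* = 41.4286, P* = 30.2857.
With the tax, the buyer price exceeds the seller price by 8: (51 − 0.5Q) − (22 + 0.2Q) = 8 → Q' = 30.
ΔQ = 41.4286 − 30 = 11.4286; the wedge equals the tax, 8.
Welfare loss = ½ × 11.4286 × 8 = 45.71.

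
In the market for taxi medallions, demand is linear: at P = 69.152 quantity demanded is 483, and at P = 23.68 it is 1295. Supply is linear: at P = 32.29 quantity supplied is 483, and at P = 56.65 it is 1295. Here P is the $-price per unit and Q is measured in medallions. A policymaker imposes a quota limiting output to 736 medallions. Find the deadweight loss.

Demand slope = (23.68 − 69.152)/(1295 − 483) = −0.056, so P = 96.2 − 0.056Q.
Supply slope = (56.65 − 32.29)/(1295 − 483) = 0.03, so P = 17.8 + 0.03Q.
Competitive equilibrium: 96.2 − 0.056Q = 17.8 + 0.03Q → Q* = 911.6279, P* = 45.1488.
At Q = 736: demand price = 96.2 − 0.056·736 = 54.984; supply price = 17.8 + 0.03·736 = 39.88.
ΔQ = 911.6279 − 736 = 175.6279; wedge = 54.984 − 39.88 = 15.104.
Deadweight loss = ½ × 175.6279 × 15.104 = $1326.34.

$1326.34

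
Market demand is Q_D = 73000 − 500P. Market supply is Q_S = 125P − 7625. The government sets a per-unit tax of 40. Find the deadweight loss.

80000

In inverse form: demand P = 146 − 0.002Q, supply P = 61 + 0.008Q.
Competitive equilibrium: 146 − 0.002Q = 61 + 0.008Q → Q* = 8500, P* = 129.
With the tax, the buyer price exceeds the seller price by 40: (146 − 0.002Q) − (61 + 0.008Q) = 40 → Q' = 4500.
ΔQ = 8500 − 4500 = 4000; the wedge equals the tax, 40.
The triangle = ½ × 4000 × 40 = 80000.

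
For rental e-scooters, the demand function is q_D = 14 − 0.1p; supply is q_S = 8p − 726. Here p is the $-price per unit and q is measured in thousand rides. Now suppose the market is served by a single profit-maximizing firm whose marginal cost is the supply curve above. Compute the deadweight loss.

In inverse form: demand p = 140 − 10q, supply p = 90.75 + 0.125q.
Competitive equilibrium: 140 − 10q = 90.75 + 0.125q → q* = 4.8642, p* = 91.358.
Marginal revenue: MR = 140 − 20q. Set MR = MC: 140 − 20q = 90.75 + 0.125q → q_m = 2.4472.
Price p_m = 140 − 10·2.4472 = 115.528; MC(q_m) = 90.75 + 0.125·2.4472 = 91.0559.
Competitive q* = 4.8642, so Δq = 2.417; wedge = 115.528 − 91.0559 = 24.4721.
Welfare loss = ½ × 2.417 × 24.4721 = $29.57 thousand.

$29.57 thousand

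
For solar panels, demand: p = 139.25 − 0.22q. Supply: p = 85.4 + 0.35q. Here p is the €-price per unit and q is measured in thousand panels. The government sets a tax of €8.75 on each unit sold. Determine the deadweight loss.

€67.16 thousand

Competitive equilibrium: 139.25 − 0.22q = 85.4 + 0.35q → q* = 94.4737, p* = 118.4658.
With the tax, the buyer price exceeds the seller price by 8.75: (139.25 − 0.22q) − (85.4 + 0.35q) = 8.75 → q' = 79.1228.
Δq = 94.4737 − 79.1228 = 15.3509; the wedge equals the tax, 8.75.
The triangle = ½ × 15.3509 × 8.75 = €67.16 thousand.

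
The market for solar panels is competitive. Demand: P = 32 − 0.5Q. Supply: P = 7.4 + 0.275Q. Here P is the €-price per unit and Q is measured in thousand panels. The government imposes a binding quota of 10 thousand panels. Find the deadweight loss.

Competitive equilibrium: 32 − 0.5Q = 7.4 + 0.275Q → Q* = 31.7419, P* = 16.129.
At Q = 10: demand price = 32 − 0.5·10 = 27; supply price = 7.4 + 0.275·10 = 10.15.
ΔQ = 31.7419 − 10 = 21.7419; wedge = 27 − 10.15 = 16.85.
Welfare loss = ½ × 21.7419 × 16.85 = €183.18 thousand.

€183.18 thousand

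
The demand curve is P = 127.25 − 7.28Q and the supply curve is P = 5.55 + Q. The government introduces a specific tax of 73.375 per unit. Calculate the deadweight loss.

Competitive equilibrium: 127.25 − 7.28Q = 5.55 + Q → Q* = 14.6981, P* = 20.2481.
With the tax, the buyer price exceeds the seller price by 73.375: (127.25 − 7.28Q) − (5.55 + Q) = 73.375 → Q' = 5.8364.
ΔQ = 14.6981 − 5.8364 = 8.8617; the wedge equals the tax, 73.375.
The triangle = ½ × 8.8617 × 73.375 = 325.11.

325.11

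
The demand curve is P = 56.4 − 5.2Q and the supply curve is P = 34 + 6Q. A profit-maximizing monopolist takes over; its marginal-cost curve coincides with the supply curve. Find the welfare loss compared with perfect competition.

Competitive equilibrium: 56.4 − 5.2Q = 34 + 6Q → Q* = 2, P* = 46.
Marginal revenue: MR = 56.4 − 10.4Q. Set MR = MC: 56.4 − 10.4Q = 34 + 6Q → Q_m = 1.3659.
Price P_m = 56.4 − 5.2·1.3659 = 49.2973; MC(Q_m) = 34 + 6·1.3659 = 42.1954.
Competitive Q* = 2, so ΔQ = 0.6341; wedge = 49.2973 − 42.1954 = 7.1019.
Deadweight loss = ½ × 0.6341 × 7.1019 = 2.25.

2.25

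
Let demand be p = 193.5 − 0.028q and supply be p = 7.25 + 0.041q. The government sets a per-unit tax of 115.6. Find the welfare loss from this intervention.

Competitive equilibrium: 193.5 − 0.028q = 7.25 + 0.041q → q* = 2699.27536, p* = 117.92029.
With the tax, the buyer price exceeds the seller price by 115.6: (193.5 − 0.028q) − (7.25 + 0.041q) = 115.6 → q' = 1023.91304.
Δq = 2699.27536 − 1023.91304 = 1675.36232; the wedge equals the tax, 115.6.
The triangle = ½ × 1675.36232 × 115.6 = 96835.94.

96835.94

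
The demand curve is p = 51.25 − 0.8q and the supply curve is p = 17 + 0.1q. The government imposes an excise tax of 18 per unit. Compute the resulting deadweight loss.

180

Competitive equilibrium: 51.25 − 0.8q = 17 + 0.1q → q* = 38.0556, p* = 20.8056.
With the tax, the buyer price exceeds the seller price by 18: (51.25 − 0.8q) − (17 + 0.1q) = 18 → q' = 18.0556.
Δq = 38.0556 − 18.0556 = 20; the wedge equals the tax, 18.
Deadweight loss = ½ × 20 × 18 = 180.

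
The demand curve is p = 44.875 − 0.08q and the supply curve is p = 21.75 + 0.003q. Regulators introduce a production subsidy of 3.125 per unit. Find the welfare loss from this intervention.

58.83

Competitive equilibrium: 44.875 − 0.08q = 21.75 + 0.003q → q* = 278.6145, p* = 22.5858.
The subsidy lowers effective supply by 3.125: p = 18.625 + 0.003q.
New quantity: 44.875 − 0.08q = 18.625 + 0.003q → q' = 316.2651.
Overproduction Δq = 316.2651 − 278.6145 = 37.6506; wedge = subsidy = 3.125.
The triangle = ½ × 37.6506 × 3.125 = 58.83.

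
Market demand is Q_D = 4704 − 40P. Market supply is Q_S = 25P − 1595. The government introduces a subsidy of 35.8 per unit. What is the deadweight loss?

In inverse form: demand P = 117.6 − 0.025Q, supply P = 63.8 + 0.04Q.
Competitive equilibrium: 117.6 − 0.025Q = 63.8 + 0.04Q → Q* = 827.6923, P* = 96.9077.
The subsidy lowers effective supply by 35.8: P = 28 + 0.04Q.
New quantity: 117.6 − 0.025Q = 28 + 0.04Q → Q' = 1378.4615.
Overproduction ΔQ = 1378.4615 − 827.6923 = 550.7692; wedge = subsidy = 35.8.
The triangle = ½ × 550.7692 × 35.8 = 9858.77.

9858.77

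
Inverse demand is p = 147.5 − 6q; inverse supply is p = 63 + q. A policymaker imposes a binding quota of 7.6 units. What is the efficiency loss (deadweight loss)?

69.98

Competitive equilibrium: 147.5 − 6q = 63 + q → q* = 12.0714, p* = 75.0714.
At q = 7.6: demand price = 147.5 − 6·7.6 = 101.9; supply price = 63 + 1·7.6 = 70.6.
Δq = 12.0714 − 7.6 = 4.4714; wedge = 101.9 − 70.6 = 31.3.
The triangle = ½ × 4.4714 × 31.3 = 69.98.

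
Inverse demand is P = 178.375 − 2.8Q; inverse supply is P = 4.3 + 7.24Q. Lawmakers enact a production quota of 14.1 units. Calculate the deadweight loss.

Competitive equilibrium: 178.375 − 2.8Q = 4.3 + 7.24Q → Q* = 17.3381, P* = 129.8282.
At Q = 14.1: demand price = 178.375 − 2.8·14.1 = 138.895; supply price = 4.3 + 7.24·14.1 = 106.384.
ΔQ = 17.3381 − 14.1 = 3.2381; wedge = 138.895 − 106.384 = 32.511.
Welfare loss = ½ × 3.2381 × 32.511 = 52.64.

52.64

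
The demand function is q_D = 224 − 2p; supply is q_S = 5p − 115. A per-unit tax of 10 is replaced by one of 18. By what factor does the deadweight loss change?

3.24

In inverse form: demand p = 112 − 0.5q, supply p = 23 + 0.2q.
Competitive equilibrium: 112 − 0.5q = 23 + 0.2q → q* = 127.1429, p* = 48.4286.
For a per-unit tax t: Δq = t/0.7, so DWL = ½·t·(t/0.7) = t²/1.4.
At t = 10: DWL = 71.429. At t = 18: DWL = 231.429.
Ratio = (18/10)² = 3.24.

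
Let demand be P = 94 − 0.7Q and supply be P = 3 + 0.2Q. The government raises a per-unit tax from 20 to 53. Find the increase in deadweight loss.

Competitive equilibrium: 94 − 0.7Q = 3 + 0.2Q → Q* = 101.1111, P* = 23.2222.
For a per-unit tax t: ΔQ = t/0.9, so DWL = ½·t·(t/0.9) = t²/1.8.
At t = 20: DWL = 222.222. At t = 53: DWL = 1560.556.
Increase = 1560.556 − 222.222 = 1338.33.

1338.33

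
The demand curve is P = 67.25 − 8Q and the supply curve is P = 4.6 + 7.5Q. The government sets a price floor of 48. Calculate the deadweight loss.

20.73

Competitive equilibrium: 67.25 − 8Q = 4.6 + 7.5Q → Q* = 4.0419, P* = 34.9145.
At the floor P = 48, quantity demanded = (67.25 − 48)/8 = 2.4063.
Sellers' marginal cost at Q' = 2.4063: 4.6 + 7.5·2.4063 = 22.6473.
ΔQ = 4.0419 − 2.4063 = 1.6356; wedge = 48 − 22.6473 = 25.3527.
Deadweight loss = ½ × 1.6356 × 25.3527 = 20.73.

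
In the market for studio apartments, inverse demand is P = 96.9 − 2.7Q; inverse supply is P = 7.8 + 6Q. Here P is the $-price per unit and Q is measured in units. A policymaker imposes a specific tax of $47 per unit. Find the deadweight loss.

Competitive equilibrium: 96.9 − 2.7Q = 7.8 + 6Q → Q* = 10.2414, P* = 69.2483.
With the tax, the buyer price exceeds the seller price by 47: (96.9 − 2.7Q) − (7.8 + 6Q) = 47 → Q' = 4.8391.
ΔQ = 10.2414 − 4.8391 = 5.4023; the wedge equals the tax, 47.
DWL = ½ × 5.4023 × 47 = $126.95.

$126.95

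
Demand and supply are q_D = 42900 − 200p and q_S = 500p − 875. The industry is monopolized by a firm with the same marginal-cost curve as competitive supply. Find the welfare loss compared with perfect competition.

561291.70

In inverse form: demand p = 214.5 − 0.005q, supply p = 1.75 + 0.002q.
Competitive equilibrium: 214.5 − 0.005q = 1.75 + 0.002q → q* = 30392.857143, p* = 62.535714.
Marginal revenue: MR = 214.5 − 0.01q. Set MR = MC: 214.5 − 0.01q = 1.75 + 0.002q → q_m = 17729.166667.
Price p_m = 214.5 − 0.005·17729.166667 = 125.854167; MC(q_m) = 1.75 + 0.002·17729.166667 = 37.208333.
Competitive q* = 30392.857143, so Δq = 12663.690476; wedge = 125.854167 − 37.208333 = 88.645834.
DWL = ½ × 12663.690476 × 88.645834 = 561291.70.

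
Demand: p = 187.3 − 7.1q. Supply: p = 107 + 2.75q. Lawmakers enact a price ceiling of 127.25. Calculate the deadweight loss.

Competitive equilibrium: 187.3 − 7.1q = 107 + 2.75q → q* = 8.1523, p* = 129.4188.
At the ceiling p = 127.25, quantity supplied = (127.25 − 107)/2.75 = 7.3636.
Willingness to pay at q' = 7.3636: 187.3 − 7.1·7.3636 = 135.0184.
Δq = 8.1523 − 7.3636 = 0.7887; wedge = 135.0184 − 127.25 = 7.7684.
The triangle = ½ × 0.7887 × 7.7684 = 3.06.

3.06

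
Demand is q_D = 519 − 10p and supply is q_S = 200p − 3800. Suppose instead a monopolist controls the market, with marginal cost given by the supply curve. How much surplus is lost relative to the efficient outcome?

1226.49

In inverse form: demand p = 51.9 − 0.1q, supply p = 19 + 0.005q.
Competitive equilibrium: 51.9 − 0.1q = 19 + 0.005q → q* = 313.3333, p* = 20.5667.
Marginal revenue: MR = 51.9 − 0.2q. Set MR = MC: 51.9 − 0.2q = 19 + 0.005q → q_m = 160.4878.
Price p_m = 51.9 − 0.1·160.4878 = 35.8512; MC(q_m) = 19 + 0.005·160.4878 = 19.8024.
Competitive q* = 313.3333, so Δq = 152.8455; wedge = 35.8512 − 19.8024 = 16.0488.
Welfare loss = ½ × 152.8455 × 16.0488 = 1226.49.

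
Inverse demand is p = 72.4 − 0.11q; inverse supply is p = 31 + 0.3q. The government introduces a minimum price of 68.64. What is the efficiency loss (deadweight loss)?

914.59

Competitive equilibrium: 72.4 − 0.11q = 31 + 0.3q → q* = 100.9756, p* = 61.2927.
At the floor p = 68.64, quantity demanded = (72.4 − 68.64)/0.11 = 34.1818.
Sellers' marginal cost at q' = 34.1818: 31 + 0.3·34.1818 = 41.2545.
Δq = 100.9756 − 34.1818 = 66.7938; wedge = 68.64 − 41.2545 = 27.3855.
DWL = ½ × 66.7938 × 27.3855 = 914.59.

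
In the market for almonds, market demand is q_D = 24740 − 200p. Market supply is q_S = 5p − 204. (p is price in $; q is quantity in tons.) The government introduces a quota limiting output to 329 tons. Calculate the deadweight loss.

$582.58

In inverse form: demand p = 123.7 − 0.005q, supply p = 40.8 + 0.2q.
Competitive equilibrium: 123.7 − 0.005q = 40.8 + 0.2q → q* = 404.3902, p* = 121.678.
At q = 329: demand price = 123.7 − 0.005·329 = 122.055; supply price = 40.8 + 0.2·329 = 106.6.
Δq = 404.3902 − 329 = 75.3902; wedge = 122.055 − 106.6 = 15.455.
The triangle = ½ × 75.3902 × 15.455 = $582.58.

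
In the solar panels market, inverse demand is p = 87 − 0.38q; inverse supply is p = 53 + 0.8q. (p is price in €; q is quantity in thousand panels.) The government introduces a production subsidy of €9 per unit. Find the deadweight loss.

€34.32 thousand

Competitive equilibrium: 87 − 0.38q = 53 + 0.8q → q* = 28.8136, p* = 76.0508.
The subsidy lowers effective supply by 9: p = 44 + 0.8q.
New quantity: 87 − 0.38q = 44 + 0.8q → q' = 36.4407.
Overproduction Δq = 36.4407 − 28.8136 = 7.6271; wedge = subsidy = 9.
The triangle = ½ × 7.6271 × 9 = €34.32 thousand.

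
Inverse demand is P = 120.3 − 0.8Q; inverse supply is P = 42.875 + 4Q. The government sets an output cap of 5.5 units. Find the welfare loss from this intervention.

Competitive equilibrium: 120.3 − 0.8Q = 42.875 + 4Q → Q* = 16.1302, P* = 107.3958.
At Q = 5.5: demand price = 120.3 − 0.8·5.5 = 115.9; supply price = 42.875 + 4·5.5 = 64.875.
ΔQ = 16.1302 − 5.5 = 10.6302; wedge = 115.9 − 64.875 = 51.025.
Deadweight loss = ½ × 10.6302 × 51.025 = 271.20.

271.20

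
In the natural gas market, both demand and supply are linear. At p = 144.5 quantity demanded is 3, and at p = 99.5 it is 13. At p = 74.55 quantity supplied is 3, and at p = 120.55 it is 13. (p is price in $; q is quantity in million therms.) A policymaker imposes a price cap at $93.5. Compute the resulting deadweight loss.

Demand slope = (99.5 − 144.5)/(13 − 3) = −4.5, so p = 158 − 4.5q.
Supply slope = (120.55 − 74.55)/(13 − 3) = 4.6, so p = 60.75 + 4.6q.
Competitive equilibrium: 158 − 4.5q = 60.75 + 4.6q → q* = 10.6868, p* = 109.9093.
At the ceiling p = 93.5, quantity supplied = (93.5 − 60.75)/4.6 = 7.1196.
Willingness to pay at q' = 7.1196: 158 − 4.5·7.1196 = 125.9618.
Δq = 10.6868 − 7.1196 = 3.5672; wedge = 125.9618 − 93.5 = 32.4618.
DWL = ½ × 3.5672 × 32.4618 = $57.90 million.

$57.90 million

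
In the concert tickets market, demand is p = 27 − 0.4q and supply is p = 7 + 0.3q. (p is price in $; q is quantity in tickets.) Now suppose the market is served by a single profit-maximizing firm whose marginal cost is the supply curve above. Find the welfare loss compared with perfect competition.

$37.78

Competitive equilibrium: 27 − 0.4q = 7 + 0.3q → q* = 28.5714, p* = 15.5714.
Marginal revenue: MR = 27 − 0.8q. Set MR = MC: 27 − 0.8q = 7 + 0.3q → q_m = 18.1818.
Price p_m = 27 − 0.4·18.1818 = 19.7273; MC(q_m) = 7 + 0.3·18.1818 = 12.4545.
Competitive q* = 28.5714, so Δq = 10.3896; wedge = 19.7273 − 12.4545 = 7.2728.
Welfare loss = ½ × 10.3896 × 7.2728 = $37.78.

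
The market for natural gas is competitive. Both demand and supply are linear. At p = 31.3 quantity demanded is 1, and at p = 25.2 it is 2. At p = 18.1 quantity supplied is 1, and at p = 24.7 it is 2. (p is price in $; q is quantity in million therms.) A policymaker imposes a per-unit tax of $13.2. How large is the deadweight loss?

$6.86 million

Demand slope = (25.2 − 31.3)/(2 − 1) = −6.1, so p = 37.4 − 6.1q.
Supply slope = (24.7 − 18.1)/(2 − 1) = 6.6, so p = 11.5 + 6.6q.
Competitive equilibrium: 37.4 − 6.1q = 11.5 + 6.6q → q* = 2.0394, p* = 24.9598.
With the tax, the buyer price exceeds the seller price by 13.2: (37.4 − 6.1q) − (11.5 + 6.6q) = 13.2 → q' = 1.
Δq = 2.0394 − 1 = 1.0394; the wedge equals the tax, 13.2.
Deadweight loss = ½ × 1.0394 × 13.2 = $6.86 million.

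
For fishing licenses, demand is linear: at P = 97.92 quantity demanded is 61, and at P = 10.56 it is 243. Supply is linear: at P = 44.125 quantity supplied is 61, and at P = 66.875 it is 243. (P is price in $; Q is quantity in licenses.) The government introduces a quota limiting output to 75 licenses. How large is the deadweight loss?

Demand slope = (10.56 − 97.92)/(243 − 61) = −0.48, so P = 127.2 − 0.48Q.
Supply slope = (66.875 − 44.125)/(243 − 61) = 0.125, so P = 36.5 + 0.125Q.
Competitive equilibrium: 127.2 − 0.48Q = 36.5 + 0.125Q → Q* = 149.91736, P* = 55.23967.
At Q = 75: demand price = 127.2 − 0.48·75 = 91.2; supply price = 36.5 + 0.125·75 = 45.875.
ΔQ = 149.91736 − 75 = 74.91736; wedge = 91.2 − 45.875 = 45.325.
Welfare loss = ½ × 74.91736 × 45.325 = $1697.81.

$1697.81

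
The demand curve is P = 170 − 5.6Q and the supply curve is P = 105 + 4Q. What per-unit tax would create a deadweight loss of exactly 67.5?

Competitive equilibrium: 170 − 5.6Q = 105 + 4Q → Q* = 6.7708, P* = 132.0833.
A tax t gives ΔQ = t/9.6 and wedge t, so DWL = t²/19.2.
t²/19.2 = 67.5 → t² = 1296 → t = 36.

36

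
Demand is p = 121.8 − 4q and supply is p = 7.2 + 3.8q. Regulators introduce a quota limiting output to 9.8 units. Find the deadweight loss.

Competitive equilibrium: 121.8 − 4q = 7.2 + 3.8q → q* = 14.6923, p* = 63.0308.
At q = 9.8: demand price = 121.8 − 4·9.8 = 82.6; supply price = 7.2 + 3.8·9.8 = 44.44.
Δq = 14.6923 − 9.8 = 4.8923; wedge = 82.6 − 44.44 = 38.16.
Deadweight loss = ½ × 4.8923 × 38.16 = 93.35.

93.35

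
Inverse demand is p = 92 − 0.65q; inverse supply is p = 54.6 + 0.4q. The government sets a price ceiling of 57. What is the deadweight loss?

Competitive equilibrium: 92 − 0.65q = 54.6 + 0.4q → q* = 35.619, p* = 68.8476.
At the ceiling p = 57, quantity supplied = (57 − 54.6)/0.4 = 6.
Willingness to pay at q' = 6: 92 − 0.65·6 = 88.1.
Δq = 35.619 − 6 = 29.619; wedge = 88.1 − 57 = 31.1.
Welfare loss = ½ × 29.619 × 31.1 = 460.58.

460.58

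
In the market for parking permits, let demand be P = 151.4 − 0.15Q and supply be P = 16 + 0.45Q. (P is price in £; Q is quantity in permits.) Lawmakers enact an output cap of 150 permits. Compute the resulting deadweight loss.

£1717.63

Competitive equilibrium: 151.4 − 0.15Q = 16 + 0.45Q → Q* = 225.6667, P* = 117.55.
At Q = 150: demand price = 151.4 − 0.15·150 = 128.9; supply price = 16 + 0.45·150 = 83.5.
ΔQ = 225.6667 − 150 = 75.6667; wedge = 128.9 − 83.5 = 45.4.
Deadweight loss = ½ × 75.6667 × 45.4 = £1717.63.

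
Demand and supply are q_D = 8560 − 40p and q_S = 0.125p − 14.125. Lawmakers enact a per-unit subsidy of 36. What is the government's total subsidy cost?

614.58

In inverse form: demand p = 214 − 0.025q, supply p = 113 + 8q.
Competitive equilibrium: 214 − 0.025q = 113 + 8q → q* = 12.5857, p* = 213.6854.
The subsidy lowers effective supply by 36: p = 77 + 8q.
New quantity: 214 − 0.025q = 77 + 8q → q' = 17.0717.
Total subsidy cost = 36 × 17.0717 = 614.58.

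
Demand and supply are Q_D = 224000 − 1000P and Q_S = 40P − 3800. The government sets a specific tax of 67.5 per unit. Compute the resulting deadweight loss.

In inverse form: demand P = 224 − 0.001Q, supply P = 95 + 0.025Q.
Competitive equilibrium: 224 − 0.001Q = 95 + 0.025Q → Q* = 4961.5385, P* = 219.0385.
With the tax, the buyer price exceeds the seller price by 67.5: (224 − 0.001Q) − (95 + 0.025Q) = 67.5 → Q' = 2365.3846.
ΔQ = 4961.5385 − 2365.3846 = 2596.1539; the wedge equals the tax, 67.5.
DWL = ½ × 2596.1539 × 67.5 = 87620.19.

87620.19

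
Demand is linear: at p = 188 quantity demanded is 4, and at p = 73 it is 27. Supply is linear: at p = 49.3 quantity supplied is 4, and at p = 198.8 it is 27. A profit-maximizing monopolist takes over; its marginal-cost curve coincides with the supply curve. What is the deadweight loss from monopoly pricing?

136.20

Demand slope = (73 − 188)/(27 − 4) = −5, so p = 208 − 5q.
Supply slope = (198.8 − 49.3)/(27 − 4) = 6.5, so p = 23.3 + 6.5q.
Competitive equilibrium: 208 − 5q = 23.3 + 6.5q → q* = 16.0609, p* = 127.6957.
Marginal revenue: MR = 208 − 10q. Set MR = MC: 208 − 10q = 23.3 + 6.5q → q_m = 11.1939.
Price p_m = 208 − 5·11.1939 = 152.0305; MC(q_m) = 23.3 + 6.5·11.1939 = 96.0604.
Competitive q* = 16.0609, so Δq = 4.867; wedge = 152.0305 − 96.0604 = 55.9701.
Welfare loss = ½ × 4.867 × 55.9701 = 136.20.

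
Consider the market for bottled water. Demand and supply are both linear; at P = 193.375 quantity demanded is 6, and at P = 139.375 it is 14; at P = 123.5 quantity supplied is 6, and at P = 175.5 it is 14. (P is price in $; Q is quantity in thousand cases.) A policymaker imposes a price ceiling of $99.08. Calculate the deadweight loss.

Demand slope = (139.375 − 193.375)/(14 − 6) = −6.75, so P = 233.875 − 6.75Q.
Supply slope = (175.5 − 123.5)/(14 − 6) = 6.5, so P = 84.5 + 6.5Q.
Competitive equilibrium: 233.875 − 6.75Q = 84.5 + 6.5Q → Q* = 11.2736, P* = 157.7783.
At the ceiling P = 99.08, quantity supplied = (99.08 − 84.5)/6.5 = 2.2431.
Willingness to pay at Q' = 2.2431: 233.875 − 6.75·2.2431 = 218.7341.
ΔQ = 11.2736 − 2.2431 = 9.0305; wedge = 218.7341 − 99.08 = 119.6541.
Welfare loss = ½ × 9.0305 × 119.6541 = $540.27 thousand.

$540.27 thousand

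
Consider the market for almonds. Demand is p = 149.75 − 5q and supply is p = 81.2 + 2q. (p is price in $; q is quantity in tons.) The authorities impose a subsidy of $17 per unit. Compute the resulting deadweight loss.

$20.64

Competitive equilibrium: 149.75 − 5q = 81.2 + 2q → q* = 9.7929, p* = 100.7857.
The subsidy lowers effective supply by 17: p = 64.2 + 2q.
New quantity: 149.75 − 5q = 64.2 + 2q → q' = 12.2214.
Overproduction Δq = 12.2214 − 9.7929 = 2.4285; wedge = subsidy = 17.
The triangle = ½ × 2.4285 × 17 = $20.64.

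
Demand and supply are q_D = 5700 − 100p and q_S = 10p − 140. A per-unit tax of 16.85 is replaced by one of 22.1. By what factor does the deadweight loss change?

1.720

In inverse form: demand p = 57 − 0.01q, supply p = 14 + 0.1q.
Competitive equilibrium: 57 − 0.01q = 14 + 0.1q → q* = 390.9091, p* = 53.0909.
For a per-unit tax t: Δq = t/0.11, so DWL = ½·t·(t/0.11) = t²/0.22.
At t = 16.85: DWL = 1290.557. At t = 22.1: DWL = 2220.045.
Ratio = (22.1/16.85)² = 1.720.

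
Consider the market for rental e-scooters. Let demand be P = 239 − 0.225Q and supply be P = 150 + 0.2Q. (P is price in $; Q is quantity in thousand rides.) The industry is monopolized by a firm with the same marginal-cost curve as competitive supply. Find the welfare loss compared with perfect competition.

Competitive equilibrium: 239 − 0.225Q = 150 + 0.2Q → Q* = 209.41176, P* = 191.88235.
Marginal revenue: MR = 239 − 0.45Q. Set MR = MC: 239 − 0.45Q = 150 + 0.2Q → Q_m = 136.92308.
Price P_m = 239 − 0.225·136.92308 = 208.19231; MC(Q_m) = 150 + 0.2·136.92308 = 177.38462.
Competitive Q* = 209.41176, so ΔQ = 72.48868; wedge = 208.19231 − 177.38462 = 30.80769.
Welfare loss = ½ × 72.48868 × 30.80769 = $1116.60 thousand.

$1116.60 thousand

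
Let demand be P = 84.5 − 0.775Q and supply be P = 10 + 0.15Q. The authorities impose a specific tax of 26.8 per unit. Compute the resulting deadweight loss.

Competitive equilibrium: 84.5 − 0.775Q = 10 + 0.15Q → Q* = 80.5405, P* = 22.0811.
With the tax, the buyer price exceeds the seller price by 26.8: (84.5 − 0.775Q) − (10 + 0.15Q) = 26.8 → Q' = 51.5676.
ΔQ = 80.5405 − 51.5676 = 28.9729; the wedge equals the tax, 26.8.
Welfare loss = ½ × 28.9729 × 26.8 = 388.24.

388.24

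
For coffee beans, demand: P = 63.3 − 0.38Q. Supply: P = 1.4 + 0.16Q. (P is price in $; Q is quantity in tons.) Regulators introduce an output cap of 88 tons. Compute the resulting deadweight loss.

Competitive equilibrium: 63.3 − 0.38Q = 1.4 + 0.16Q → Q* = 114.6296, P* = 19.7407.
At Q = 88: demand price = 63.3 − 0.38·88 = 29.86; supply price = 1.4 + 0.16·88 = 15.48.
ΔQ = 114.6296 − 88 = 26.6296; wedge = 29.86 − 15.48 = 14.38.
Welfare loss = ½ × 26.6296 × 14.38 = $191.47.

$191.47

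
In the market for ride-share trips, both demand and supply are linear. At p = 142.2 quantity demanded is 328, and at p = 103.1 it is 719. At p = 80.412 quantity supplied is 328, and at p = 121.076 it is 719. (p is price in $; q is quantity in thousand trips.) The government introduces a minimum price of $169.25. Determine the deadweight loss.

Demand slope = (103.1 − 142.2)/(719 − 328) = −0.1, so p = 175 − 0.1q.
Supply slope = (121.076 − 80.412)/(719 − 328) = 0.104, so p = 46.3 + 0.104q.
Competitive equilibrium: 175 − 0.1q = 46.3 + 0.104q → q* = 630.8824, p* = 111.9118.
At the floor p = 169.25, quantity demanded = (175 − 169.25)/0.1 = 57.5.
Sellers' marginal cost at q' = 57.5: 46.3 + 0.104·57.5 = 52.28.
Δq = 630.8824 − 57.5 = 573.3824; wedge = 169.25 − 52.28 = 116.97.
Deadweight loss = ½ × 573.3824 × 116.97 = $33534.27 thousand.

$33534.27 thousand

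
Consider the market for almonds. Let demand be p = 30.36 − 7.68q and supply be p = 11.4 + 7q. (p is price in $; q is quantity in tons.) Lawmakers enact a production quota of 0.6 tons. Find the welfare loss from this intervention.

$3.51

Competitive equilibrium: 30.36 − 7.68q = 11.4 + 7q → q* = 1.2916, p* = 20.4409.
At q = 0.6: demand price = 30.36 − 7.68·0.6 = 25.752; supply price = 11.4 + 7·0.6 = 15.6.
Δq = 1.2916 − 0.6 = 0.6916; wedge = 25.752 − 15.6 = 10.152.
The triangle = ½ × 0.6916 × 10.152 = $3.51.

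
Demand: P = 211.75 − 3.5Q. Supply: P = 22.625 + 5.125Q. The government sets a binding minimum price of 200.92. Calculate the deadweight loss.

Competitive equilibrium: 211.75 − 3.5Q = 22.625 + 5.125Q → Q* = 21.92754, P* = 135.00362.
At the floor P = 200.92, quantity demanded = (211.75 − 200.92)/3.5 = 3.09429.
Sellers' marginal cost at Q' = 3.09429: 22.625 + 5.125·3.09429 = 38.48324.
ΔQ = 21.92754 − 3.09429 = 18.83325; wedge = 200.92 − 38.48324 = 162.43676.
DWL = ½ × 18.83325 × 162.43676 = 1529.61.

1529.61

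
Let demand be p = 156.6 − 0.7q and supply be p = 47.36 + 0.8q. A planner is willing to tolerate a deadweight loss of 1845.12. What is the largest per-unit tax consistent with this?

Competitive equilibrium: 156.6 − 0.7q = 47.36 + 0.8q → q* = 72.8267, p* = 105.6213.
A tax t gives Δq = t/1.5 and wedge t, so DWL = t²/3.
t²/3 = 1845.12 → t² = 5535.36 → t = 74.4.

74.4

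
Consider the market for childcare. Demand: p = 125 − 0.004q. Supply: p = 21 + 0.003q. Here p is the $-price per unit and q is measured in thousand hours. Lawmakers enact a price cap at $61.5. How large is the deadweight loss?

Competitive equilibrium: 125 − 0.004q = 21 + 0.003q → q* = 14857.1429, p* = 65.5714.
At the ceiling p = 61.5, quantity supplied = (61.5 − 21)/0.003 = 13500.
Willingness to pay at q' = 13500: 125 − 0.004·13500 = 71.
Δq = 14857.1429 − 13500 = 1357.1429; wedge = 71 − 61.5 = 9.5.
Welfare loss = ½ × 1357.1429 × 9.5 = $6446.43 thousand.

$6446.43 thousand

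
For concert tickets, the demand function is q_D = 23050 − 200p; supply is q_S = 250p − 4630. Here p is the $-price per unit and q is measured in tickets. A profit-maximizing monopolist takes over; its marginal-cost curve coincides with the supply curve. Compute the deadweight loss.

$66303.10

In inverse form: demand p = 115.25 − 0.005q, supply p = 18.52 + 0.004q.
Competitive equilibrium: 115.25 − 0.005q = 18.52 + 0.004q → q* = 10747.77778, p* = 61.51111.
Marginal revenue: MR = 115.25 − 0.01q. Set MR = MC: 115.25 − 0.01q = 18.52 + 0.004q → q_m = 6909.28571.
Price p_m = 115.25 − 0.005·6909.28571 = 80.70357; MC(q_m) = 18.52 + 0.004·6909.28571 = 46.15714.
Competitive q* = 10747.77778, so Δq = 3838.49207; wedge = 80.70357 − 46.15714 = 34.54643.
DWL = ½ × 3838.49207 × 34.54643 = $66303.10.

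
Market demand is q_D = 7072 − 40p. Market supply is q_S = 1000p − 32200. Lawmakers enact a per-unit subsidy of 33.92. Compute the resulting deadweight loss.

22126.28

In inverse form: demand p = 176.8 − 0.025q, supply p = 32.2 + 0.001q.
Competitive equilibrium: 176.8 − 0.025q = 32.2 + 0.001q → q* = 5561.5385, p* = 37.7615.
The subsidy lowers effective supply by 33.92: p = 0.001q − 1.72.
New quantity: 176.8 − 0.025q = 0.001q − 1.72 → q' = 6866.1538.
Overproduction Δq = 6866.1538 − 5561.5385 = 1304.6153; wedge = subsidy = 33.92.
DWL = ½ × 1304.6153 × 33.92 = 22126.28.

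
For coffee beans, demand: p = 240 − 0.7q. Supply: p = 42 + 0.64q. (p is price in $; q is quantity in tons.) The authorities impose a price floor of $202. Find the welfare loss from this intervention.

Competitive equilibrium: 240 − 0.7q = 42 + 0.64q → q* = 147.7612, p* = 136.5672.
At the floor p = 202, quantity demanded = (240 − 202)/0.7 = 54.2857.
Sellers' marginal cost at q' = 54.2857: 42 + 0.64·54.2857 = 76.7428.
Δq = 147.7612 − 54.2857 = 93.4755; wedge = 202 − 76.7428 = 125.2572.
Deadweight loss = ½ × 93.4755 × 125.2572 = $5854.24.

$5854.24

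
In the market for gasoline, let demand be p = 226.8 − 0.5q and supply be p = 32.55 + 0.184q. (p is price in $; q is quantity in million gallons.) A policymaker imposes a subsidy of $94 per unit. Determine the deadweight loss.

Competitive equilibrium: 226.8 − 0.5q = 32.55 + 0.184q → q* = 283.9912, p* = 84.8044.
The subsidy lowers effective supply by 94: p = 0.184q − 61.45.
New quantity: 226.8 − 0.5q = 0.184q − 61.45 → q' = 421.4181.
Overproduction Δq = 421.4181 − 283.9912 = 137.4269; wedge = subsidy = 94.
Deadweight loss = ½ × 137.4269 × 94 = $6459.06 million.

$6459.06 million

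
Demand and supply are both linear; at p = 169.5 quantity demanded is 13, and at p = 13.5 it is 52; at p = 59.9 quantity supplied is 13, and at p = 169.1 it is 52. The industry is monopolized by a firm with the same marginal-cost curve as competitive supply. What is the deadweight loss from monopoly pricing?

395.42

Demand slope = (13.5 − 169.5)/(52 − 13) = −4, so p = 221.5 − 4q.
Supply slope = (169.1 − 59.9)/(52 − 13) = 2.8, so p = 23.5 + 2.8q.
Competitive equilibrium: 221.5 − 4q = 23.5 + 2.8q → q* = 29.117647, p* = 105.029412.
Marginal revenue: MR = 221.5 − 8q. Set MR = MC: 221.5 − 8q = 23.5 + 2.8q → q_m = 18.333333.
Price p_m = 221.5 − 4·18.333333 = 148.166668; MC(q_m) = 23.5 + 2.8·18.333333 = 74.833332.
Competitive q* = 29.117647, so Δq = 10.784314; wedge = 148.166668 − 74.833332 = 73.333336.
Welfare loss = ½ × 10.784314 × 73.333336 = 395.42.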